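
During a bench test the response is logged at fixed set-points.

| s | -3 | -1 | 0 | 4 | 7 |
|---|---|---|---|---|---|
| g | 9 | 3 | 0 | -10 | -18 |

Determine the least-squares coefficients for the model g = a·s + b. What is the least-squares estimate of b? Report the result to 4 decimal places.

Forming MᵀM = [[75, 7]; [7, 5]] and Mᵀg = [-196, -16]ᵀ gives MᵀM·[a, b]ᵀ = Mᵀg.
Eliminating b: 5·(row 1) − 7·(row 2) gives 326·a = 5·(-196) − 7·(-16) = -868, so a = -434/163.
Then b = ((-16) − 7·(-434/163))/5 = 86/163.

b = 0.5276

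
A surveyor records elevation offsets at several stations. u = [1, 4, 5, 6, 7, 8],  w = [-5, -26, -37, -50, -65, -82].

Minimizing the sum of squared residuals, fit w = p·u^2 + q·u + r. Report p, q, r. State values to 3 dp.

With design matrix A, AᵀA = [[8675, 1261, 191]; [1261, 191, 31]; [191, 31, 6]] and Aᵀw = [-11579, -1705, -265]ᵀ.
Inverting the 3×3 Gram matrix, [p, q, r]ᵀ = [-1, -2, -2]ᵀ.

p = -1.000, q = -2.000, r = -2.000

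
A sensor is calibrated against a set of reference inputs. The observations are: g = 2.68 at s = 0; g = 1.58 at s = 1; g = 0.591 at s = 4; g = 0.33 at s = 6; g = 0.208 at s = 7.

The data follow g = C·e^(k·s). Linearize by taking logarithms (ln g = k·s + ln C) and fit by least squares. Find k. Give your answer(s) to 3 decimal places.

k = -0.348

Let Y = ln g. Fitting Y = k·s + ln C by least squares:
XᵀX = [[102.0000, 18.0000]; [18.0000, 5]], rhs = [-19.2898, -1.7616]ᵀ  (here Σs = 18.0000, Σ(s)² = 102.0000, Σln g = -1.7616, Σs·ln g = -19.2898).
Slope k = (n·Σs·ln g − Σs·Σln g)/(n·Σ(s)² − (Σs)²) = (5·-19.2898 − 18.0000·-1.7616)/186.0000 = -0.34807; ln C = (Σln g − k·Σs)/n = 0.90073.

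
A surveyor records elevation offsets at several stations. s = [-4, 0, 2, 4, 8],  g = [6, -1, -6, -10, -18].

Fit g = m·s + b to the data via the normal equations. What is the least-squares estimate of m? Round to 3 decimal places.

m = -2.025

Entries of MᵀM: Σs·s = 100, Σs = 10, Σ1 = 5.
For Mᵀg: Σs·g = -220, Σg = -29.
So MᵀM·[m, b]ᵀ = Mᵀg: [[100, 10]; [10, 5]]·[m, b]ᵀ = [-220, -29]ᵀ.
det = 100·5 − 10² = 400.
m = ((-220)·5 − 10·(-29))/400 = -81/40; b = (100·(-29) − 10·(-220))/400 = -7/4.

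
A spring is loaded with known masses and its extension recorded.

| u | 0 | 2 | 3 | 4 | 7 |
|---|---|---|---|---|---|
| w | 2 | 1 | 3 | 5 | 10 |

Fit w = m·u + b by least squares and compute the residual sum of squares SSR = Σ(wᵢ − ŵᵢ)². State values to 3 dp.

XᵀX·[m, b]ᵀ = Xᵀw reads: 78·m + 16·b = 101;  16·m + 5·b = 21.
(Σu·u = 78, Σu = 16, Σ1 = 5, Σu·w = 101, Σw = 21.)
det = 78·5 − 16² = 134.
m = (101·5 − 16·21)/134 = 169/134; b = (78·21 − 16·101)/134 = 11/67.
Residuals: 123/67, -113/67, -127/134, -14/67, 135/134; SSR = 1095/134.

SSR = 8.172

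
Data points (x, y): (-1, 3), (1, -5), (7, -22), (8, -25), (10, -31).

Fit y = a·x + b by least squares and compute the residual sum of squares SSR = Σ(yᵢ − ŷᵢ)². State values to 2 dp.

With design matrix M, MᵀM = [[215, 25]; [25, 5]] and Mᵀy = [-672, -80]ᵀ.
Eliminating b: 5·(row 1) − 25·(row 2) gives 450·a = 5·(-672) − 25·(-80) = -1360, so a = -136/45.
Then b = ((-80) − 25·(-136/45))/5 = -8/9.
Residuals: 13/15, -49/45, 2/45, 1/15, 1/9; SSR = 88/45.

SSR = 1.96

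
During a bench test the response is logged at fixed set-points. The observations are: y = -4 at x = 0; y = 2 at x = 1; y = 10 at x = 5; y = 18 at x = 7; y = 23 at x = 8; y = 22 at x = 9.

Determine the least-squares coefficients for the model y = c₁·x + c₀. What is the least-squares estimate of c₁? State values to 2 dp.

From the data, Σx·x = 220, Σx = 30, Σ1 = 6.
Right-hand side: Σx·y = 560, Σy = 71.
So MᵀM·[c₁, c₀]ᵀ = Mᵀy: [[220, 30]; [30, 6]]·[c₁, c₀]ᵀ = [560, 71]ᵀ.
Eliminating c₀: 6·(row 1) − 30·(row 2) gives 420·c₁ = 6·560 − 30·71 = 1230, so c₁ = 41/14.
Then c₀ = (71 − 30·(41/14))/6 = -59/21.

c₁ = 2.93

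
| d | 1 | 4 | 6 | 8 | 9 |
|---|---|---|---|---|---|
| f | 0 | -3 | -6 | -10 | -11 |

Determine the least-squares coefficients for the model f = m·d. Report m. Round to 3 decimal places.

m = -1.146

Sums needed: Σd·d = 198.
Right-hand side: Σd·f = -227.
So XᵀX·[m]ᵀ = Xᵀf: [[198]]·[m]ᵀ = [-227]ᵀ.
m = (-227)/198 = -1.14646.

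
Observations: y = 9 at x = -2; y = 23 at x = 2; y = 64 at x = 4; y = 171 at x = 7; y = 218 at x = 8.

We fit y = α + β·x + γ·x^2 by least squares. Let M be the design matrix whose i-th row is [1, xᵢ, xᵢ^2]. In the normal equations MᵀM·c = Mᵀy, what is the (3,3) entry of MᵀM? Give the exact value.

Row 3 ↔ basis x^2, column 3 ↔ basis x^2, so (MᵀM)_{3,3} = Σᵢ (x^2)·(x^2) = (4)·(4) + (4)·(4) + (16)·(16) + (49)·(49) + (64)·(64) = 6785.

6785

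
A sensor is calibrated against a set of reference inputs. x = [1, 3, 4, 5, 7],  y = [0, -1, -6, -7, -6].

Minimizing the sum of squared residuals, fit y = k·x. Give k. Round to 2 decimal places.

k = -1.04

The normal equations are: 100·k = -104.
Hence k = -104 / 100 ≈ -1.04.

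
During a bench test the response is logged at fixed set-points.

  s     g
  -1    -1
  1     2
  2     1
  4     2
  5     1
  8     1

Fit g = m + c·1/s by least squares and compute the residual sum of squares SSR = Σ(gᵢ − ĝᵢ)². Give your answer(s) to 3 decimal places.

Entries of XᵀX: Σ1 = 6, Σ1/s = 43/40, Σ1/s·1/s = 3789/1600.
Moment sums: Σg = 6, Σ1/s·g = 173/40.
Determinant 6·(3789/1600) − (43/40)² = 4177/320.
m = (6·(3789/1600) − (43/40)·(173/40))/(4177/320) = 3059/4177; c = (6·(173/40) − (43/40)·6)/(4177/320) = 6240/4177.
Residuals: -996/4177, -945/4177, -2002/4177, 3735/4177, -130/4177, 338/4177; SSR = 4782/4177.

SSR = 1.145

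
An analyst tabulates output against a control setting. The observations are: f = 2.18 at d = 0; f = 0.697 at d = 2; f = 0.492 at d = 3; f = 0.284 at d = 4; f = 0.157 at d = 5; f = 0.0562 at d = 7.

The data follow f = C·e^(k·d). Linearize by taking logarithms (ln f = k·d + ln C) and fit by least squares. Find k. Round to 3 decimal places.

k = -0.519

With ln fᵢ as the transformed response and dᵢ as the regressor:
Σd = 21.0000, Σ(d)² = 103.0000, Σln f = -6.2801, Σd·ln f = -37.2943.
Equations: 103.0000·k + 21.0000·ln C = -37.2943;  21.0000·k + 6·ln C = -6.2801.
Solving (det = 177.0000): k = -0.51912, ln C = 0.77026.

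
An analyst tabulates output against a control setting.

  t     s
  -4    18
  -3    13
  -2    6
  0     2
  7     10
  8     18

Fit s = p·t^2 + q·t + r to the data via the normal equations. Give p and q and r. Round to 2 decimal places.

p = 0.53, q = -2.20, r = 0.92

Entries of MᵀM: Σt^2·t^2 = 6850, Σt^2·t = 756, Σt^2 = 142, Σt·t = 142, Σt = 6, Σ1 = 6.
Moment sums: Σt^2·s = 2071, Σt·s = 91, Σs = 67.
MᵀM·[p, q, r]ᵀ = Mᵀs becomes [[6850, 756, 142]; [756, 142, 6]; [142, 6, 6]]·[p, q, r]ᵀ = [2071, 91, 67]ᵀ.
Inverting the 3×3 Gram matrix, [p, q, r]ᵀ = [38452/73165, -160688/73165, 135333/146330]ᵀ.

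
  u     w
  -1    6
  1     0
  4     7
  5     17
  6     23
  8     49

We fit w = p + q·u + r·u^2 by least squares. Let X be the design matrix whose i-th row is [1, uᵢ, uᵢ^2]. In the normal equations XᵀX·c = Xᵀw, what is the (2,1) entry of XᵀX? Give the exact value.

23

Row 2 ↔ basis u, column 1 ↔ basis 1, so (XᵀX)_{2,1} = Σᵢ u = (-1)·(1) + (1)·(1) + (4)·(1) + (5)·(1) + (6)·(1) + (8)·(1) = 23.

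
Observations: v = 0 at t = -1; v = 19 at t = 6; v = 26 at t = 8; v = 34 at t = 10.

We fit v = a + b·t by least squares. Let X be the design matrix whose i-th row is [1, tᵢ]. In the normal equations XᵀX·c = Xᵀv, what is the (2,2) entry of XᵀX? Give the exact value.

Row 2 ↔ basis t, column 2 ↔ basis t, so (XᵀX)_{2,2} = Σᵢ (t)·(t) = (-1)·(-1) + (6)·(6) + (8)·(8) + (10)·(10) = 201.

201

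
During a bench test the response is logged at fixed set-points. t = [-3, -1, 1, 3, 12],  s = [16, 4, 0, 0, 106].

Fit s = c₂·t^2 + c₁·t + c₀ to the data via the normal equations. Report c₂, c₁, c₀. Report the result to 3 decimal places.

Entries of MᵀM: Σt^2·t^2 = 20900, Σt^2·t = 1728, Σt^2 = 164, Σt·t = 164, Σt = 12, Σ1 = 5.
Right-hand side: Σt^2·s = 15412, Σt·s = 1220, Σs = 126.
Row-reducing yields c₂ = 93907/99309, c₁ = -84279/33103, c₀ = 4178/14187.

c₂ = 0.946, c₁ = -2.546, c₀ = 0.294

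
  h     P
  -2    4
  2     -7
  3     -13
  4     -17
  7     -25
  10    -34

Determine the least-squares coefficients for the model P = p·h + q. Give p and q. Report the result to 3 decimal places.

Compute the Gram sums: Σh·h = 182, Σh = 24, Σ1 = 6.
Right-hand side: Σh·P = -644, ΣP = -92.
Determinant 182·6 − 24² = 516.
p = ((-644)·6 − 24·(-92))/516 = -138/43; q = (182·(-92) − 24·(-644))/516 = -322/129.

p = -3.209, q = -2.496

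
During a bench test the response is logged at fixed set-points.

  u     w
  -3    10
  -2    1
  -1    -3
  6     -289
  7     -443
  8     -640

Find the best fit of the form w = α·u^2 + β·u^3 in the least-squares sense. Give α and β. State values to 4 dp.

α = -1.9928, β = -1.0031

Setting ∂/∂α … = 0 gives: 7891·α + 57075·β = -72980;  57075·α + 427243·β = -542328.
(Σu^2·u^2 = 7891, Σu^2·u^3 = 57075, Σu^3·u^3 = 427243, Σu^2·w = -72980, Σu^3·w = -542328.)
Eliminating β: 427243·(row 1) − 57075·(row 2) gives 113818888·α = 427243·(-72980) − 57075·(-542328) = -226823540, so α = -56705885/28454722.
Then β = ((-542328) − 57075·(-56705885/28454722))/427243 = -28544187/28454722.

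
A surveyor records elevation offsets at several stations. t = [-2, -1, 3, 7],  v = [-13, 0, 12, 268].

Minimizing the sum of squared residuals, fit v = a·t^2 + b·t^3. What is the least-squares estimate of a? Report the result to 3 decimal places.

With design matrix X, XᵀX = [[2499, 17017]; [17017, 118443]] and Xᵀv = [13188, 92352]ᵀ.
Determinant 2499·118443 − 17017² = 6410768.
a = (13188·118443 − 17017·92352)/6410768 = -26175/17612; b = (2499·92352 − 17017·13188)/6410768 = 147/148.

a = -1.486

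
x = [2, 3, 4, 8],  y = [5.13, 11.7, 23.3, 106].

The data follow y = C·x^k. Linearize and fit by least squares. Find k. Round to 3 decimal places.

With ln yᵢ as the transformed response and ln xᵢ as the regressor:
Sums: Σln x = 5.2575, Σ(ln x)² = 7.9333, Σln y = 11.9066, Σln x·ln y = 17.8975.
Normal system: [[7.9333, 5.2575]; [5.2575, 4]]·[k, ln C]ᵀ = [17.8975, 11.9066]ᵀ.
Slope k = (n·Σln x·ln y − Σln x·Σln y)/(n·Σ(ln x)² − (Σln x)²) = (4·17.8975 − 5.2575·11.9066)/4.0919 = 2.19734; ln C = (Σln y − k·Σln x)/n = 0.08852.

k = 2.197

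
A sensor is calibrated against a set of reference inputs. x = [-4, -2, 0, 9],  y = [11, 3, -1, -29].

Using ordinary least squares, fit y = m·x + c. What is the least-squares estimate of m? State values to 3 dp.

From the data, Σx·x = 101, Σx = 3, Σ1 = 4.
Right-hand side: Σx·y = -311, Σy = -16.
Normal equations: [[101, 3]; [3, 4]]·[m, c]ᵀ = [-311, -16]ᵀ.
Eliminating c: 4·(row 1) − 3·(row 2) gives 395·m = 4·(-311) − 3·(-16) = -1196, so m = -1196/395.
Then c = ((-16) − 3·(-1196/395))/4 = -683/395.

m = -3.028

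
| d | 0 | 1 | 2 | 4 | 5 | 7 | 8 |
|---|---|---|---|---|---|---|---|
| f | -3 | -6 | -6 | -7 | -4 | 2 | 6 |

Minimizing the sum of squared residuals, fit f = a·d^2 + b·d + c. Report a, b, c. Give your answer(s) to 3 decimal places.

XᵀX·[a, b, c]ᵀ = Xᵀf reads: 7395·a + 1053·b + 159·c = 240;  1053·a + 159·b + 27·c = -4;  159·a + 27·b + 7·c = -18.
(Σd^2·d^2 = 7395, Σd^2·d = 1053, Σd^2 = 159, Σd·d = 159, Σd = 27, Σ1 = 7, Σd^2·f = 240, Σd·f = -4, Σf = -18.)
Row-reducing yields a = 1327/2761, b = -22031/8283, c = -8916/2761.

a = 0.481, b = -2.660, c = -3.229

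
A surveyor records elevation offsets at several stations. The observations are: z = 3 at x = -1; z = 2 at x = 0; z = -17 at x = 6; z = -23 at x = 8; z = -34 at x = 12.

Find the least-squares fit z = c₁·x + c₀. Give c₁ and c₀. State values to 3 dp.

c₁ = -2.933, c₀ = 0.867

From the data, Σx·x = 245, Σx = 25, Σ1 = 5.
And Σx·z = -697, Σz = -69.
Normal equations: [[245, 25]; [25, 5]]·[c₁, c₀]ᵀ = [-697, -69]ᵀ.
Δ = 245·5 − 25² = 600.
c₁ = ((-697)·5 − 25·(-69))/600 = -44/15; c₀ = (245·(-69) − 25·(-697))/600 = 13/15.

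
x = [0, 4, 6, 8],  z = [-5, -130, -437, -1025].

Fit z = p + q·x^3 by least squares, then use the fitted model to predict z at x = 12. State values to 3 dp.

ẑ = -3450.879

Sums needed: Σ1 = 4, Σx^3 = 792, Σx^3·x^3 = 312896.
Moment sums: Σz = -1597, Σx^3·z = -627512.
So MᵀM·[p, q]ᵀ = Mᵀz: [[4, 792]; [792, 312896]]·[p, q]ᵀ = [-1597, -627512]ᵀ.
Determinant 4·312896 − 792² = 624320.
p = ((-1597)·312896 − 792·(-627512))/624320 = -42272/9755; q = (4·(-627512) − 792·(-1597))/624320 = -155653/78040.
At x = 12: ẑ = (-42272/9755)·(1) + (-155653/78040)·(1728) = -6732664/1951.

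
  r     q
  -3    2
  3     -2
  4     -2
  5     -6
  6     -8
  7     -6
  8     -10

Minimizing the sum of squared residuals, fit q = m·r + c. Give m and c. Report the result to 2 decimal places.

m = -1.04, c = -0.10

Compute the Gram sums: Σr·r = 208, Σr = 30, Σ1 = 7.
Moment sums: Σr·q = -220, Σq = -32.
So AᵀA·[m, c]ᵀ = Aᵀq: [[208, 30]; [30, 7]]·[m, c]ᵀ = [-220, -32]ᵀ.
det = 208·7 − 30² = 556.
m = ((-220)·7 − 30·(-32))/556 = -145/139; c = (208·(-32) − 30·(-220))/556 = -14/139.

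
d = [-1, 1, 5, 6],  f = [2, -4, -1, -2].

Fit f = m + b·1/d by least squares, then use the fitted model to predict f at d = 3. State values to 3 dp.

With design matrix M, MᵀM = [[4, 11/30]; [11/30, 1861/900]] and Mᵀf = [-5, -98/15]ᵀ.
Δ = 4·(1861/900) − (11/30)² = 2441/300.
m = ((-5)·(1861/900) − (11/30)·(-98/15))/(2441/300) = -2383/2441; b = (4·(-98/15) − (11/30)·(-5))/(2441/300) = -7290/2441.
At d = 3: f̂ = (-2383/2441)·(1) + (-7290/2441)·(1/3) = -4813/2441.

f̂ = -1.972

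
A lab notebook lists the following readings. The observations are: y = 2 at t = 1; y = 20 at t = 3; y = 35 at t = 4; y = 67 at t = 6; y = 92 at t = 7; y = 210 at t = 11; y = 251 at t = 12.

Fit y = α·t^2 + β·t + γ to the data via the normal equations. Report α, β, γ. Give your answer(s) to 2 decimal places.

α = 1.54, β = 2.45, γ = -1.30

The normal equations are: 39412·α + 3710·β + 376·γ = 69216;  3710·α + 376·β + 44·γ = 6570;  376·α + 44·β + 7·γ = 677.
(Σt^2·t^2 = 39412, Σt^2·t = 3710, Σt^2 = 376, Σt·t = 376, Σt = 44, Σ1 = 7, Σt^2·y = 69216, Σt·y = 6570, Σy = 677.)
Row-reducing yields α = 87287/56763, β = 139234/56763, γ = -73951/56763.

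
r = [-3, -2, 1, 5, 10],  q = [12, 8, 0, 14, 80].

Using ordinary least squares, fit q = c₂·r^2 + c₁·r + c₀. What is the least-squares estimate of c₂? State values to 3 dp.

XᵀX·[c₂, c₁, c₀]ᵀ = Xᵀq reads: 10723·c₂ + 1091·c₁ + 139·c₀ = 8490;  1091·c₂ + 139·c₁ + 11·c₀ = 818;  139·c₂ + 11·c₁ + 5·c₀ = 114.
(Σr^2·r^2 = 10723, Σr^2·r = 1091, Σr^2 = 139, Σr·r = 139, Σr = 11, Σ1 = 5, Σr^2·q = 8490, Σr·q = 818, Σq = 114.)
Solving the 3×3 system (Gaussian elimination) gives c₂ = 51707/53391, c₁ = -6913/4107, c₀ = -7476/17797.

c₂ = 0.968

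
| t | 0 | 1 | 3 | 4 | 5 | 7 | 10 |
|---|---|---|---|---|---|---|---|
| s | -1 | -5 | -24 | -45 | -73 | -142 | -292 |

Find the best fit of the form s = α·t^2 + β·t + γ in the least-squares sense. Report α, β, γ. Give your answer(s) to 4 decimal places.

From the data, Σt^2·t^2 = 13364, Σt^2·t = 1560, Σt^2 = 200, Σt·t = 200, Σt = 30, Σ1 = 7.
And Σt^2·s = -38924, Σt·s = -4536, Σs = -582.
Inverting the 3×3 Gram matrix, [α, β, γ]ᵀ = [-13781/4585, 22737/22925, -6956/4585]ᵀ.

α = -3.0057, β = 0.9918, γ = -1.5171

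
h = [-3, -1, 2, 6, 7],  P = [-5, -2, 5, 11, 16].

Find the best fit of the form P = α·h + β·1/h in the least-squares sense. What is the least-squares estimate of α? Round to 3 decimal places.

α = 2.074

The normal equations are: 99·α + 5·β = 205;  5·α + (1243/882)·β = 72/7.
Eliminating β: (1243/882)·(row 1) − 5·(row 2) gives (11223/98)·α = (1243/882)·205 − 5·(72/7) = 209455/882, so α = 209455/101007.
Then β = ((72/7) − 5·(209455/101007))/(1243/882) = -658/11223.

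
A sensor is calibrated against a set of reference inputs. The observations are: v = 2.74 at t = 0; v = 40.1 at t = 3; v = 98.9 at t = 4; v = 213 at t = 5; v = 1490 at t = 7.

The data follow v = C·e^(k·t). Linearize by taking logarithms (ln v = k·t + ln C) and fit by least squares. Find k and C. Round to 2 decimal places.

Linearized form: ln v = k·t + ln C. From the 5 transformed points,
Over the data: Σt = 19.0000, Σ(t)² = 99.0000, Σln v = 21.9613, Σt·ln v = 107.4027.
Normal system: [[99.0000, 19.0000]; [19.0000, 5]]·[k, ln C]ᵀ = [107.4027, 21.9613]ᵀ.
Slope k = (n·Σt·ln v − Σt·Σln v)/(n·Σ(t)² − (Σt)²) = (5·107.4027 − 19.0000·21.9613)/134.0000 = 0.89365; ln C = (Σln v − k·Σt)/n = 0.99637, so C = exp(0.99637) = 2.70843.

k = 0.89, C = 2.71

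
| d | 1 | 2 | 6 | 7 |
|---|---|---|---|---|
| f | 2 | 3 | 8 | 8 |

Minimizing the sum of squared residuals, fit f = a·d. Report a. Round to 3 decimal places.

With design matrix A, AᵀA = [[90]] and Aᵀf = [112]ᵀ.
Hence a = 112 / 90 ≈ 1.24444.

a = 1.244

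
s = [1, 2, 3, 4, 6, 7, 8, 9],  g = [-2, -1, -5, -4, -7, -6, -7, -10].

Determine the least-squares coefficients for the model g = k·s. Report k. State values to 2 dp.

Normal-equation sums: Σs·s = 260.
And Σs·g = -265.
MᵀM·[k]ᵀ = Mᵀg becomes [[260]]·[k]ᵀ = [-265]ᵀ.
k = (-265)/260 = -1.01923.

k = -1.02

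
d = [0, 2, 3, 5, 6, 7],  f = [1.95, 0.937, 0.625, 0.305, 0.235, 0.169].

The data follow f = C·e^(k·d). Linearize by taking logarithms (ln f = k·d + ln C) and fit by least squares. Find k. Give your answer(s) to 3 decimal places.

Let Y = ln f. Fitting Y = k·d + ln C by least squares:
Σd = 23.0000, Σ(d)² = 123.0000, Σln f = -4.2807, Σd·ln f = -28.6114.
Equations: 123.0000·k + 23.0000·ln C = -28.6114;  23.0000·k + 6·ln C = -4.2807.
Solving (det = 209.0000): k = -0.35030, ln C = 0.62935.

k = -0.350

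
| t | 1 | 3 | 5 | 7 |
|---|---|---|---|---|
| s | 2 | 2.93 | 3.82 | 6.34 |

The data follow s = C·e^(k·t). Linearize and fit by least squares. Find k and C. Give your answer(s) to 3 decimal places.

k = 0.186, C = 1.638

Taking logs, ln s = k·t + ln C, so regress ln s on t.
XᵀX = [[84.0000, 16.0000]; [16.0000, 4]], rhs = [23.5476, 4.9553]ᵀ  (here Σt = 16.0000, Σ(t)² = 84.0000, Σln s = 4.9553, Σt·ln s = 23.5476).
Solving (det = 80.0000): k = 0.18632, ln C = 0.49353, so C = exp(0.49353) = 1.63809.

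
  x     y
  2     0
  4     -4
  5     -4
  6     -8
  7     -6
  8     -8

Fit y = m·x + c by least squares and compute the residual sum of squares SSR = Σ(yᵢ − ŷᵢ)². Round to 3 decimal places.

SSR = 7.429

The normal system AᵀA·[m, c]ᵀ = Aᵀy is [[194, 32]; [32, 6]]·[m, c]ᵀ = [-190, -30]ᵀ.
Eliminating c: 6·(row 1) − 32·(row 2) gives 140·m = 6·(-190) − 32·(-30) = -180, so m = -9/7.
Then c = ((-30) − 32·(-9/7))/6 = 13/7.
Residuals: 5/7, -5/7, 4/7, -15/7, 8/7, 3/7; SSR = 52/7.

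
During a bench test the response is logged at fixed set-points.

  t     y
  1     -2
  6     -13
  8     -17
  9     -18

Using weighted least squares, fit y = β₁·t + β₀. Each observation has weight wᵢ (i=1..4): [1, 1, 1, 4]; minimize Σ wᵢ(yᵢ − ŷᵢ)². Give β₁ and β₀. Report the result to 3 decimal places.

β₁ = -1.989, β₀ = -0.364

The normal equations are: 425·β₁ + 51·β₀ = -864;  51·β₁ + 7·β₀ = -104.
Eliminating β₀: 7·(row 1) − 51·(row 2) gives 374·β₁ = 7·(-864) − 51·(-104) = -744, so β₁ = -372/187.
Then β₀ = ((-104) − 51·(-372/187))/7 = -4/11.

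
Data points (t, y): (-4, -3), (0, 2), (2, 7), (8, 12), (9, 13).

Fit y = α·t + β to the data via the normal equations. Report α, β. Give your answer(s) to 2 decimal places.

The normal system MᵀM·[α, β]ᵀ = Mᵀy is [[165, 15]; [15, 5]]·[α, β]ᵀ = [239, 31]ᵀ.
Eliminating β: 5·(row 1) − 15·(row 2) gives 600·α = 5·239 − 15·31 = 730, so α = 73/60.
Then β = (31 − 15·(73/60))/5 = 51/20.

α = 1.22, β = 2.55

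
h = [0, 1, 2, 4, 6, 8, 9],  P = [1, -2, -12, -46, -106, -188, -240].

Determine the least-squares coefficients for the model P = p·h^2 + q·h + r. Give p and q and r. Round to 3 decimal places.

Forming XᵀX = [[12226, 1530, 202]; [1530, 202, 30]; [202, 30, 7]] and XᵀP = [-36074, -4510, -593]ᵀ gives XᵀX·[p, q, r]ᵀ = XᵀP.
Solving the 3×3 system (Gaussian elimination) gives p = -12343/4147, q = 485/4147, r = 215/319.

p = -2.976, q = 0.117, r = 0.674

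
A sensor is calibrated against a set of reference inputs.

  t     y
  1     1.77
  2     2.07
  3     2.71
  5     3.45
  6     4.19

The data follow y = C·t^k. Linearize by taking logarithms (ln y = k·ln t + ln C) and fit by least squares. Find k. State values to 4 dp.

Taking logs, ln y = k·ln t + ln C, so regress ln y on ln t.
Σln t = 5.1930, Σ(ln t)² = 7.4881, Σln y = 4.9666, Σln t·ln y = 6.1597.
Normal system: [[7.4881, 5.1930]; [5.1930, 5]]·[k, ln C]ᵀ = [6.1597, 4.9666]ᵀ.
Slope k = (n·Σln t·ln y − Σln t·Σln y)/(n·Σ(ln t)² − (Σln t)²) = (5·6.1597 − 5.1930·4.9666)/10.4737 = 0.47810; ln C = (Σln y − k·Σln t)/n = 0.49676.

k = 0.4781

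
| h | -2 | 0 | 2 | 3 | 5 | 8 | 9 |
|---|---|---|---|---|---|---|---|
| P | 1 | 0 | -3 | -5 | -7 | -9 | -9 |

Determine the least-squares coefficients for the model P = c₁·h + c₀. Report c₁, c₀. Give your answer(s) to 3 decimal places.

Entries of AᵀA: Σh·h = 187, Σh = 25, Σ1 = 7.
And Σh·P = -211, ΣP = -32.
Normal equations: [[187, 25]; [25, 7]]·[c₁, c₀]ᵀ = [-211, -32]ᵀ.
Determinant 187·7 − 25² = 684.
c₁ = ((-211)·7 − 25·(-32))/684 = -677/684; c₀ = (187·(-32) − 25·(-211))/684 = -709/684.

c₁ = -0.990, c₀ = -1.037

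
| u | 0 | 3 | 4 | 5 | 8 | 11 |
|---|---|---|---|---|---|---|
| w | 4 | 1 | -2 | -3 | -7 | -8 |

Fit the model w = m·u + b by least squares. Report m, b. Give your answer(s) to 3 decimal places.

m = -1.156, b = 3.472

MᵀM·[m, b]ᵀ = Mᵀw reads: 235·m + 31·b = -164;  31·m + 6·b = -15.
(Σu·u = 235, Σu = 31, Σ1 = 6, Σu·w = -164, Σw = -15.)
Eliminating b: 6·(row 1) − 31·(row 2) gives 449·m = 6·(-164) − 31·(-15) = -519, so m = -519/449.
Then b = ((-15) − 31·(-519/449))/6 = 1559/449.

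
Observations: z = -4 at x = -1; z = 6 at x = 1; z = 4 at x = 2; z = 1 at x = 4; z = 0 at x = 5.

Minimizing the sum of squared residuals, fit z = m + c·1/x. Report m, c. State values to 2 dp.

Compute the Gram sums: Σ1 = 5, Σ1/x = 19/20, Σ1/x·1/x = 941/400.
For Aᵀz: Σz = 7, Σ1/x·z = 49/4.
Eliminating c: (941/400)·(row 1) − (19/20)·(row 2) gives (543/50)·m = (941/400)·7 − (19/20)·(49/4) = 483/100, so m = 161/362.
Then c = ((49/4) − (19/20)·(161/362))/(941/400) = 910/181.

m = 0.44, c = 5.03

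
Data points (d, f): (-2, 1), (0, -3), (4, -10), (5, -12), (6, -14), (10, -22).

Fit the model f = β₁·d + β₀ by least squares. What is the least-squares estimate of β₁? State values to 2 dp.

β₁ = -1.90

Setting ∂/∂β₁ … = 0 gives: 181·β₁ + 23·β₀ = -406;  23·β₁ + 6·β₀ = -60.
Determinant 181·6 − 23² = 557.
β₁ = ((-406)·6 − 23·(-60))/557 = -1056/557; β₀ = (181·(-60) − 23·(-406))/557 = -1522/557.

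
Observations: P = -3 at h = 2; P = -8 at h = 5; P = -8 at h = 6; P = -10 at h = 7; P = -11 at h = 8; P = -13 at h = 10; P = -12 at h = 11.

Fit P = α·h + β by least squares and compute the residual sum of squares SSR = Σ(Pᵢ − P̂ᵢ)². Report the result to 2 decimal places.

SSR = 5.27

Forming MᵀM = [[399, 49]; [49, 7]] and MᵀP = [-514, -65]ᵀ gives MᵀM·[α, β]ᵀ = MᵀP.
det = 399·7 − 49² = 392.
α = ((-514)·7 − 49·(-65))/392 = -59/56; β = (399·(-65) − 49·(-514))/392 = -107/56.
Residuals: 57/56, -23/28, 13/56, -5/7, -37/56, -31/56, 3/2; SSR = 295/56.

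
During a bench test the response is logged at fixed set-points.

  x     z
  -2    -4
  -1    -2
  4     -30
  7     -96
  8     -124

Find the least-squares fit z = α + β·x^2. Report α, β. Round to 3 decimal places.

α = 1.722, β = -1.975

From the data, Σ1 = 5, Σx^2 = 134, Σx^2·x^2 = 6770.
Right-hand side: Σz = -256, Σx^2·z = -13138.
MᵀM·[α, β]ᵀ = Mᵀz becomes [[5, 134]; [134, 6770]]·[α, β]ᵀ = [-256, -13138]ᵀ.
Eliminating β: 6770·(row 1) − 134·(row 2) gives 15894·α = 6770·(-256) − 134·(-13138) = 27372, so α = 4562/2649.
Then β = ((-13138) − 134·(4562/2649))/6770 = -5231/2649.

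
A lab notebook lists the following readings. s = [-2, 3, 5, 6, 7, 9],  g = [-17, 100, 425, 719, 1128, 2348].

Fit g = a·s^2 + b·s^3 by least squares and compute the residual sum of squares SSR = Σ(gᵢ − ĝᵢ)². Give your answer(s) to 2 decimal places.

SSR = 4.44

Sums needed: Σs^2·s^2 = 10980, Σs^2·s^3 = 86968, Σs^3·s^3 = 712164.
And Σs^2·g = 282801, Σs^3·g = 2309861.
det = 10980·712164 − 86968² = 256127696.
a = (282801·712164 − 86968·2309861)/256127696 = 129174979/64031924; b = (10980·2309861 − 86968·282801)/256127696 = 191909103/64031924.
Residuals: -17492450/16007981, 14767952/16007981, -2222325/32015962, -15928034/16007981, 18403493/16007981, -8975917/32015962; SSR = 142159775/32015962.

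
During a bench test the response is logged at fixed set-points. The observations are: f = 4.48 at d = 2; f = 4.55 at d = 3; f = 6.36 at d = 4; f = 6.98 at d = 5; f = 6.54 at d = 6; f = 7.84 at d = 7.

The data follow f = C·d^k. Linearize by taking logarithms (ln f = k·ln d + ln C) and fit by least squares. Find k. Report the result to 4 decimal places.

k = 0.4621

Let Y = ln f. Fitting Y = k·ln d + ln C by least squares:
Over the data: Σln d = 8.5252, Σ(ln d)² = 13.1965, Σln f = 10.7450, Σln d·ln f = 15.7678.
Normal system: [[13.1965, 8.5252]; [8.5252, 6]]·[k, ln C]ᵀ = [15.7678, 10.7450]ᵀ.
Solving (det = 6.5005): k = 0.46211, ln C = 1.13424.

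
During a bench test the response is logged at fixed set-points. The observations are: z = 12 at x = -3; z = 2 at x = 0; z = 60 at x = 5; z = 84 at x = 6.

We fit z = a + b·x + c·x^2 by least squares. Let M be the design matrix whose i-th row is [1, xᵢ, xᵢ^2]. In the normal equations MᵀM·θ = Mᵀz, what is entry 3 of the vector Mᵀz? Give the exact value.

Entry 3 ↔ basis x^2, so (Mᵀz)_{3} = Σᵢ (x^2)·zᵢ = (9)·(12) + (0)·(2) + (25)·(60) + (36)·(84) = 4632.

4632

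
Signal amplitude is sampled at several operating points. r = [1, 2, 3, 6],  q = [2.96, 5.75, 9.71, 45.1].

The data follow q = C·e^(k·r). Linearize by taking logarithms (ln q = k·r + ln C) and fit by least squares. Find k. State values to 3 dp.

Taking logs, ln q = k·r + ln C, so regress ln q on r.
XᵀX = [[50.0000, 12.0000]; [12.0000, 4]], rhs = [34.2564, 8.9164]ᵀ  (here Σr = 12.0000, Σ(r)² = 50.0000, Σln q = 8.9164, Σr·ln q = 34.2564).
Slope k = (n·Σr·ln q − Σr·Σln q)/(n·Σ(r)² − (Σr)²) = (4·34.2564 − 12.0000·8.9164)/56.0000 = 0.53622; ln C = (Σln q − k·Σr)/n = 0.62045.

k = 0.536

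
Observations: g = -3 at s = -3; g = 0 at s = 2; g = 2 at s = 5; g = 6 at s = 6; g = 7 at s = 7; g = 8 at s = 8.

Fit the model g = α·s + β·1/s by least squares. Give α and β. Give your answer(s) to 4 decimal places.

Entries of MᵀM: Σs·s = 187, Σs·1/s = 6, Σ1/s·1/s = 328049/705600.
Right-hand side: Σs·g = 168, Σ1/s·g = 22/5.
MᵀM·[α, β]ᵀ = Mᵀg becomes [[187, 6]; [6, 328049/705600]]·[α, β]ᵀ = [168, 22/5]ᵀ.
Eliminating β: (328049/705600)·(row 1) − 6·(row 2) gives (35943563/705600)·α = (328049/705600)·168 − 6·(22/5) = 217169/4200, so α = 36484392/35943563.
Then β = ((22/5) − 6·(36484392/35943563))/(328049/705600) = -130677120/35943563.

α = 1.0150, β = -3.6356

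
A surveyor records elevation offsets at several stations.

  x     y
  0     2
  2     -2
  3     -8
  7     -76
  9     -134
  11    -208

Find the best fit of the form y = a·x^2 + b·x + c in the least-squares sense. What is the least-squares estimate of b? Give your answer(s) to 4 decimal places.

b = 2.7005

From the data, Σx^2·x^2 = 23700, Σx^2·x = 2438, Σx^2 = 264, Σx·x = 264, Σx = 32, Σ1 = 6.
Moment sums: Σx^2·y = -39826, Σx·y = -4054, Σy = -426.
MᵀM·[a, b, c]ᵀ = Mᵀy becomes [[23700, 2438, 264]; [2438, 264, 32]; [264, 32, 6]]·[a, b, c]ᵀ = [-39826, -4054, -426]ᵀ.
Row-reducing yields a = -19829/10041, b = 45193/16735, c = 74737/50205.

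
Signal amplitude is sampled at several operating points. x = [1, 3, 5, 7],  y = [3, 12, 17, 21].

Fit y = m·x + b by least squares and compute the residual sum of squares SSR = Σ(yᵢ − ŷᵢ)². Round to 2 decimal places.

SSR = 6.70

Sums needed: Σx·x = 84, Σx = 16, Σ1 = 4.
Right-hand side: Σx·y = 271, Σy = 53.
Normal equations: [[84, 16]; [16, 4]]·[m, b]ᵀ = [271, 53]ᵀ.
Determinant 84·4 − 16² = 80.
m = (271·4 − 16·53)/80 = 59/20; b = (84·53 − 16·271)/80 = 29/20.
Residuals: -7/5, 17/10, 4/5, -11/10; SSR = 67/10.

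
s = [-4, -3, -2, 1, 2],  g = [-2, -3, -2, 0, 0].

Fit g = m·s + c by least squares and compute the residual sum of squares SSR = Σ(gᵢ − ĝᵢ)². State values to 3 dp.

Compute the Gram sums: Σs·s = 34, Σs = -6, Σ1 = 5.
And Σs·g = 21, Σg = -7.
Normal equations: [[34, -6]; [-6, 5]]·[m, c]ᵀ = [21, -7]ᵀ.
Eliminating c: 5·(row 1) − (-6)·(row 2) gives 134·m = 5·21 − (-6)·(-7) = 63, so m = 63/134.
Then c = ((-7) − (-6)·(63/134))/5 = -56/67.
Residuals: 48/67, -101/134, -15/67, 49/134, -7/67; SSR = 171/134.

SSR = 1.276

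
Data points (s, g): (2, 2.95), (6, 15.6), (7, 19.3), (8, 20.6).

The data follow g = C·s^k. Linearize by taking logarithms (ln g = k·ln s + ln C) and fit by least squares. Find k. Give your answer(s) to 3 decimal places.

k = 1.451

Taking logs, ln g = k·ln s + ln C, so regress ln g on ln s.
AᵀA = [[11.8015, 6.5103]; [6.5103, 4]], rhs = [17.7233, 9.8145]ᵀ  (here Σln s = 6.5103, Σ(ln s)² = 11.8015, Σln g = 9.8145, Σln s·ln g = 17.7233).
Solving (det = 4.8225): k = 1.45121, ln C = 0.09168.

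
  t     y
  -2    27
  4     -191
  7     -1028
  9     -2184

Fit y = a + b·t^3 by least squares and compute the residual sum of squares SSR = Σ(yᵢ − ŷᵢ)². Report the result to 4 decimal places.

SSR = 3.7058

The normal system XᵀX·[a, b]ᵀ = Xᵀy is [[4, 1128]; [1128, 653250]]·[a, b]ᵀ = [-3376, -1957180]ᵀ.
det = 4·653250 − 1128² = 1340616.
a = ((-3376)·653250 − 1128·(-1957180))/1340616 = 96960/55859; b = (4·(-1957180) − 1128·(-3376))/1340616 = -502574/167577.
Residuals: 213107/167577, -133351/167577, -177154/167577, 32466/55859; SSR = 621010/167577.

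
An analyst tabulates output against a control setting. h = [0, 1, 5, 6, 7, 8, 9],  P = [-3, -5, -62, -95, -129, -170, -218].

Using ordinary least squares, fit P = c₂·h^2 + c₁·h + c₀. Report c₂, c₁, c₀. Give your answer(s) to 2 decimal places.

c₂ = -2.95, c₁ = 2.74, c₀ = -3.70

From the data, Σh^2·h^2 = 14980, Σh^2·h = 1926, Σh^2 = 256, Σh·h = 256, Σh = 36, Σ1 = 7.
For MᵀP: Σh^2·P = -39834, Σh·P = -5110, ΣP = -682.
Normal equations: [[14980, 1926, 256]; [1926, 256, 36]; [256, 36, 7]]·[c₂, c₁, c₀]ᵀ = [-39834, -5110, -682]ᵀ.
Solving the 3×3 system (Gaussian elimination) gives c₂ = -19643/6663, c₁ = 6083/2221, c₀ = -24646/6663.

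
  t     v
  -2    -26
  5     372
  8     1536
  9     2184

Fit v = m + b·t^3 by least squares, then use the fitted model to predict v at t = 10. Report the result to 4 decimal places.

Sums needed: Σ1 = 4, Σt^3 = 1358, Σt^3·t^3 = 809274.
For Aᵀv: Σv = 4066, Σt^3·v = 2425276.
So AᵀA·[m, b]ᵀ = Aᵀv: [[4, 1358]; [1358, 809274]]·[m, b]ᵀ = [4066, 2425276]ᵀ.
Δ = 4·809274 − 1358² = 1392932.
m = (4066·809274 − 1358·2425276)/1392932 = -754181/348233; b = (4·2425276 − 1358·4066)/1392932 = 1044869/348233.
At t = 10: v̂ = (-754181/348233)·(1) + (1044869/348233)·(1000) = 1044114819/348233.

v̂ = 2998.3224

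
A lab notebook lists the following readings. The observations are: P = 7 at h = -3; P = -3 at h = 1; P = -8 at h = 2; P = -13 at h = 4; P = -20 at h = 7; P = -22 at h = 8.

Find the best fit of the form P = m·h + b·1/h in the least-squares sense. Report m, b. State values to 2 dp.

m = -2.82, b = -0.89

Sums needed: Σh·h = 143, Σh·1/h = 6, Σ1/h·1/h = 41197/28224.
For MᵀP: Σh·P = -408, Σ1/h·P = -382/21.
det = 143·(41197/28224) − 6² = 4875107/28224.
m = ((-408)·(41197/28224) − 6·(-382/21))/(4875107/28224) = -13727928/4875107; b = (143·(-382/21) − 6·(-408))/(4875107/28224) = -4324992/4875107.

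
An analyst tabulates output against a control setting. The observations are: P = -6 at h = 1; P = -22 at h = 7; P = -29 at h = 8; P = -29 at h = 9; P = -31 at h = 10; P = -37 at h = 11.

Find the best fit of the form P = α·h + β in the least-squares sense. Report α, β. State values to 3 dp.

The normal equations are: 416·α + 46·β = -1370;  46·α + 6·β = -154.
(Σh·h = 416, Σh = 46, Σ1 = 6, Σh·P = -1370, ΣP = -154.)
det = 416·6 − 46² = 380.
α = ((-1370)·6 − 46·(-154))/380 = -284/95; β = (416·(-154) − 46·(-1370))/380 = -261/95.

α = -2.989, β = -2.747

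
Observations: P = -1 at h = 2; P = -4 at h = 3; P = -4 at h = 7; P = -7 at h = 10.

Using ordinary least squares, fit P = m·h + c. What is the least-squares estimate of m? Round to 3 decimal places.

m = -0.585

Normal-equation sums: Σh·h = 162, Σh = 22, Σ1 = 4.
For MᵀP: Σh·P = -112, ΣP = -16.
Normal equations: [[162, 22]; [22, 4]]·[m, c]ᵀ = [-112, -16]ᵀ.
Δ = 162·4 − 22² = 164.
m = ((-112)·4 − 22·(-16))/164 = -24/41; c = (162·(-16) − 22·(-112))/164 = -32/41.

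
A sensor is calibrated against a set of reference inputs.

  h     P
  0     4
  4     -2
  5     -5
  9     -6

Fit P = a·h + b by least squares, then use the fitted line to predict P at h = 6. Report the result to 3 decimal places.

With design matrix M, MᵀM = [[122, 18]; [18, 4]] and MᵀP = [-87, -9]ᵀ.
Δ = 122·4 − 18² = 164.
a = ((-87)·4 − 18·(-9))/164 = -93/82; b = (122·(-9) − 18·(-87))/164 = 117/41.
At h = 6: P̂ = (-93/82)·(6) + (117/41)·(1) = -162/41.

P̂ = -3.951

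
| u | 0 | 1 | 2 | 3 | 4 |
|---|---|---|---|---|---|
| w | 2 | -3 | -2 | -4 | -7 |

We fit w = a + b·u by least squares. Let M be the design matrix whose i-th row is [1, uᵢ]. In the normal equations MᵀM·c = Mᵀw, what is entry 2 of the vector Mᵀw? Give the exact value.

-47

Entry 2 ↔ basis u, so (Mᵀw)_{2} = Σᵢ (u)·wᵢ = (0)·(2) + (1)·(-3) + (2)·(-2) + (3)·(-4) + (4)·(-7) = -47.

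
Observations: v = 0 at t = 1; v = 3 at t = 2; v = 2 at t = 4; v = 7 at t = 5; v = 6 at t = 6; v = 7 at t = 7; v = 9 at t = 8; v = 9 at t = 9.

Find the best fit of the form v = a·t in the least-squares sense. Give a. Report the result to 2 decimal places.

a = 1.04

Compute the Gram sums: Σt·t = 276.
And Σt·v = 287.
So AᵀA·[a]ᵀ = Aᵀv: [[276]]·[a]ᵀ = [287]ᵀ.
a = 287/276 = 1.03986.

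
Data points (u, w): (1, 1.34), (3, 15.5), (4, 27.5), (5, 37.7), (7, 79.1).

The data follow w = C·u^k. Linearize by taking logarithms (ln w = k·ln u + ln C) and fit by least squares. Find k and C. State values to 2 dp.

k = 2.09, C = 1.41

Taking logs, ln w = k·ln u + ln C, so regress ln w on ln u.
XᵀX = [[9.5056, 6.0403]; [6.0403, 5]], rhs = [21.9523, 14.3481]ᵀ  (here Σln u = 6.0403, Σ(ln u)² = 9.5056, Σln w = 14.3481, Σln u·ln w = 21.9523).
Slope k = (n·Σln u·ln w − Σln u·Σln w)/(n·Σ(ln u)² − (Σln u)²) = (5·21.9523 − 6.0403·14.3481)/11.0434 = 2.09133; ln C = (Σln w − k·Σln u)/n = 0.34318, so C = exp(0.34318) = 1.40942.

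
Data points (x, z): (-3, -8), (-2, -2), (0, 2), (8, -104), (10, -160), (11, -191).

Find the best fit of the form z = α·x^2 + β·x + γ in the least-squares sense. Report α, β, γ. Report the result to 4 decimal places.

Entries of AᵀA: Σx^2·x^2 = 28834, Σx^2·x = 2808, Σx^2 = 298, Σx·x = 298, Σx = 24, Σ1 = 6.
Moment sums: Σx^2·z = -45847, Σx·z = -4505, Σz = -463.
Inverting the 3×3 Gram matrix, [α, β, γ]ᵀ = [-2441/1658, -227009/167458, 115365/83729]ᵀ.

α = -1.4723, β = -1.3556, γ = 1.3778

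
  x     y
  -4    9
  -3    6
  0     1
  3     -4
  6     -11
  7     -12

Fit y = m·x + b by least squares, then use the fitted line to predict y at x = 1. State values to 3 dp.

ŷ = -0.888

The normal equations are: 119·m + 9·b = -216;  9·m + 6·b = -11.
(Σx·x = 119, Σx = 9, Σ1 = 6, Σx·y = -216, Σy = -11.)
Eliminating b: 6·(row 1) − 9·(row 2) gives 633·m = 6·(-216) − 9·(-11) = -1197, so m = -399/211.
Then b = ((-11) − 9·(-399/211))/6 = 635/633.
At x = 1: ŷ = (-399/211)·(1) + (635/633)·(1) = -562/633.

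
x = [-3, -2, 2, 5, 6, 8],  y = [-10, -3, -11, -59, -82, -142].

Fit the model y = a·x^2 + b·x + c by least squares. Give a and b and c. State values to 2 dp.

a = -1.97, b = -2.12, c = 1.04

The normal equations are: 6130·a + 826·b + 142·c = -13661;  826·a + 142·b + 16·c = -1909;  142·a + 16·b + 6·c = -307.
(Σx^2·x^2 = 6130, Σx^2·x = 826, Σx^2 = 142, Σx·x = 142, Σx = 16, Σ1 = 6, Σx^2·y = -13661, Σx·y = -1909, Σy = -307.)
Inverting the 3×3 Gram matrix, [a, b, c]ᵀ = [-221291/112470, -118988/56235, 19518/18745]ᵀ.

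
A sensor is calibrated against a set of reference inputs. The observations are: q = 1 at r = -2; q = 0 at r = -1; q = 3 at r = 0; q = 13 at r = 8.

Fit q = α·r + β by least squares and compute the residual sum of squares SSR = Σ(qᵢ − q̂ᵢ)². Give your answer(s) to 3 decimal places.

Setting ∂/∂α … = 0 gives: 69·α + 5·β = 102;  5·α + 4·β = 17.
Eliminating β: 4·(row 1) − 5·(row 2) gives 251·α = 4·102 − 5·17 = 323, so α = 323/251.
Then β = (17 − 5·(323/251))/4 = 663/251.
Residuals: 234/251, -340/251, 90/251, 16/251; SSR = 712/251.

SSR = 2.837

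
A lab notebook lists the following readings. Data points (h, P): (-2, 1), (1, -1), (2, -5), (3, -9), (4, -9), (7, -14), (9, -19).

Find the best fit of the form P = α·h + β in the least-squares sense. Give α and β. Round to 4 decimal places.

α = -1.8724, β = -1.5804

With design matrix M, MᵀM = [[164, 24]; [24, 7]] and MᵀP = [-345, -56]ᵀ.
Δ = 164·7 − 24² = 572.
α = ((-345)·7 − 24·(-56))/572 = -1071/572; β = (164·(-56) − 24·(-345))/572 = -226/143.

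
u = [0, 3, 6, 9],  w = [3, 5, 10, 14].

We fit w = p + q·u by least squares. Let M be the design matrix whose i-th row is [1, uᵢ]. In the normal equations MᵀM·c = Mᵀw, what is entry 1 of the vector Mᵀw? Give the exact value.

Entry 1 ↔ basis 1, so (Mᵀw)_{1} = Σᵢ wᵢ = (1)·(3) + (1)·(5) + (1)·(10) + (1)·(14) = 32.

32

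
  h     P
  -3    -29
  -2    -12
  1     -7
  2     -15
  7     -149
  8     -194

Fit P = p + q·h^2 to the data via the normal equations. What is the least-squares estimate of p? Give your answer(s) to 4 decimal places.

From the data, Σ1 = 6, Σh^2 = 131, Σh^2·h^2 = 6611.
For MᵀP: ΣP = -406, Σh^2·P = -20093.
So MᵀM·[p, q]ᵀ = MᵀP: [[6, 131]; [131, 6611]]·[p, q]ᵀ = [-406, -20093]ᵀ.
det = 6·6611 − 131² = 22505.
p = ((-406)·6611 − 131·(-20093))/22505 = -51883/22505; q = (6·(-20093) − 131·(-406))/22505 = -67372/22505.

p = -2.3054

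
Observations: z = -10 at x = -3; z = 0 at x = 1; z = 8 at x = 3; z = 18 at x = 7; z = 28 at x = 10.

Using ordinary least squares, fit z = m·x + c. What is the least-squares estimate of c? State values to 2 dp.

c = -1.72

Sums needed: Σx·x = 168, Σx = 18, Σ1 = 5.
Right-hand side: Σx·z = 460, Σz = 44.
AᵀA·[m, c]ᵀ = Aᵀz becomes [[168, 18]; [18, 5]]·[m, c]ᵀ = [460, 44]ᵀ.
Δ = 168·5 − 18² = 516.
m = (460·5 − 18·44)/516 = 377/129; c = (168·44 − 18·460)/516 = -74/43.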